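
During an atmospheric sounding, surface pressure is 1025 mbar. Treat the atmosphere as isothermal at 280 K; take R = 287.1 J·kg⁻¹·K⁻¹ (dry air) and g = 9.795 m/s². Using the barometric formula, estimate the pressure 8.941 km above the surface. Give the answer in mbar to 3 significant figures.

Scale height: H = RT/g = 287.1 × 280 / 9.795 = 8207.0 m.
Barometric formula: P = P₀ exp(−z/H).
z/H = 8941.0/8207.0 = 1.0894; exp(−1.0894) = 0.33642.
P = 1025 × 0.33642 = 344.83 mbar.

P ≈ 345 mbar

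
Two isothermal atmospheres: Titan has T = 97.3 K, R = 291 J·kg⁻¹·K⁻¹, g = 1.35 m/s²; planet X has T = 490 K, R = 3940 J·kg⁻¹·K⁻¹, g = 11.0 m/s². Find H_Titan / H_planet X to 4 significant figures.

H_Titan/H_planet X ≈ 0.1195

H = RT/g for each body.
H_Titan = 291 × 97.3 / 1.35 = 20974 m.
H_planet X = 3940 × 490 / 11.0 = 175510 m.
H_Titan/H_planet X = 20974/175510 = 0.11950.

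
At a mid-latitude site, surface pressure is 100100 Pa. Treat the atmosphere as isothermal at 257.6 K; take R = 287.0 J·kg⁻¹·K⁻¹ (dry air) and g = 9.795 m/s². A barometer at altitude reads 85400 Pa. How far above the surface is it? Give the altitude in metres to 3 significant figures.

Scale height: H = RT/g = 287.0 × 257.6 / 9.795 = 7547.9 m.
Invert the barometric formula: z = H ln(P₀/P).
P₀/P = 100100/85400 = 1.1721; ln(1.1721) = 0.15880.
z = 7547.9 × 0.15880 = 1198.6 m.

z ≈ 1200 m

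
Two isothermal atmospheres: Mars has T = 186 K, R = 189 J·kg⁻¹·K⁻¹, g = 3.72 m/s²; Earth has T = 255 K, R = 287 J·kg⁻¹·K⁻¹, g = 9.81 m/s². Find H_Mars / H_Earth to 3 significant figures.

H = RT/g for each body.
H_Mars = 189 × 186 / 3.72 = 9450.0 m.
H_Earth = 287 × 255 / 9.81 = 7460.2 m.
H_Mars/H_Earth = 9450.0/7460.2 = 1.2667.

H_Mars/H_Earth ≈ 1.27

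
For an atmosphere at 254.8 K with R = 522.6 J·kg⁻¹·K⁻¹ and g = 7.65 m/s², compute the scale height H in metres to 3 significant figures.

The scale height of an isothermal atmosphere is H = RT/g.
H = 522.6 × 254.8 / 7.65 = 133160/7.65 = 17407 m.

H ≈ 17400 m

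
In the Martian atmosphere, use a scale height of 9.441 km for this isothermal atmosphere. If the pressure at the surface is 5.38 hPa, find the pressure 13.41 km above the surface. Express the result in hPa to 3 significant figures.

P ≈ 1.30 hPa

Barometric formula: P = P₀ exp(−z/H).
z/H = 13410/9441.0 = 1.4204; exp(−1.4204) = 0.24162.
P = 5.38 × 0.24162 = 1.2999 hPa.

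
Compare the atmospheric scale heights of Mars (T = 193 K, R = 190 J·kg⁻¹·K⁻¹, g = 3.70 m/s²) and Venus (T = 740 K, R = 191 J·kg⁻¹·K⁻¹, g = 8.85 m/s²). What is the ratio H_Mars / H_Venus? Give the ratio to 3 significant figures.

H_Mars/H_Venus ≈ 0.621

H = RT/g for each body.
H_Mars = 190 × 193 / 3.70 = 9910.8 m.
H_Venus = 191 × 740 / 8.85 = 15971 m.
H_Mars/H_Venus = 9910.8/15971 = 0.62055.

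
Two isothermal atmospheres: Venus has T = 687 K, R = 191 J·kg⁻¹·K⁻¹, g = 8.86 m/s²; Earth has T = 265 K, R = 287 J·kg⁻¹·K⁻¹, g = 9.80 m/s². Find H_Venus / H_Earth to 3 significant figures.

H = RT/g for each body.
H_Venus = 191 × 687 / 8.86 = 14810 m.
H_Earth = 287 × 265 / 9.80 = 7760.7 m.
H_Venus/H_Earth = 14810/7760.7 = 1.9083.

H_Venus/H_Earth ≈ 1.91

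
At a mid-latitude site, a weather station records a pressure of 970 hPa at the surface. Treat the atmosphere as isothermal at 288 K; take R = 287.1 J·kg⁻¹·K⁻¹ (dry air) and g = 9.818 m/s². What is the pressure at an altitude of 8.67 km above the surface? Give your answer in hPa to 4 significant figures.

P ≈ 346.5 hPa

Scale height: H = RT/g = 287.1 × 288 / 9.818 = 8421.8 m.
Barometric formula: P = P₀ exp(−z/H).
z/H = 8670.0/8421.8 = 1.0295; exp(−1.0295) = 0.35719.
P = 970 × 0.35719 = 346.47 hPa.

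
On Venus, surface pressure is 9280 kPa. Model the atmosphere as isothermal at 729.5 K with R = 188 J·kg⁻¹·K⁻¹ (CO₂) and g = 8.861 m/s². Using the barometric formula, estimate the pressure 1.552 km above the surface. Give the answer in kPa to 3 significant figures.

P ≈ 8390 kPa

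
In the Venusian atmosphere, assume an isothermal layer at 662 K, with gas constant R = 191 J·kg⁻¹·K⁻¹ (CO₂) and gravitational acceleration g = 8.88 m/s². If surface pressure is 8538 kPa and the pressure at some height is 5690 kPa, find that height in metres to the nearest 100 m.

z ≈ 5800 m

Scale height: H = RT/g = 191 × 662 / 8.88 = 14239 m.
Invert the barometric formula: z = H ln(P₀/P).
P₀/P = 8538/5690 = 1.5005; ln(1.5005) = 0.40580.
z = 14239 × 0.40580 = 5778.2 m.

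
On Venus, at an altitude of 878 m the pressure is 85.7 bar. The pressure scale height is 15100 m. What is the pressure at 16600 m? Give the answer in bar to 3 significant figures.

Between two levels, P₂ = P₁ exp(−Δz/H) with Δz = z₂ − z₁.
Δz = 16600 − 878.00 = 15722 m; Δz/H = 15722/15100 = 1.0412.
P₂ = 85.7 × exp(−1.0412) = 85.7 × 0.35303 = 30.255 bar.

P ≈ 30.3 bar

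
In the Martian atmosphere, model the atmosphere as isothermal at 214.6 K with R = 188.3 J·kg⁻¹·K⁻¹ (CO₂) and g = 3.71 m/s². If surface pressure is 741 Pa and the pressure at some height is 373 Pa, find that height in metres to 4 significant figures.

z ≈ 7476 m

Scale height: H = RT/g = 188.3 × 214.6 / 3.71 = 10892 m.
Invert the barometric formula: z = H ln(P₀/P).
P₀/P = 741/373 = 1.9866; ln(1.9866) = 0.68642.
z = 10892 × 0.68642 = 7476.5 m.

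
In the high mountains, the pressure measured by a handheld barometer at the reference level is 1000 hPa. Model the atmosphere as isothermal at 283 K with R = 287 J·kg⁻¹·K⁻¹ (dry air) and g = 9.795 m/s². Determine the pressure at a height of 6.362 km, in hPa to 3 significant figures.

Scale height: H = RT/g = 287 × 283 / 9.795 = 8292.1 m.
Barometric formula: P = P₀ exp(−z/H).
z/H = 6362.0/8292.1 = 0.76724; exp(−0.76724) = 0.46429.
P = 1000 × 0.46429 = 464.29 hPa.

P ≈ 464 hPa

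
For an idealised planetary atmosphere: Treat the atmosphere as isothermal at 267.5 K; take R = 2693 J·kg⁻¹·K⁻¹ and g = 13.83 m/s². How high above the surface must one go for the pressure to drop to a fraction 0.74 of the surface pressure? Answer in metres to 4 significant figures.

z ≈ 15680 m

Scale height: H = RT/g = 2693 × 267.5 / 13.83 = 52088 m.
Set P/P₀ = exp(−z/H) = 0.74, so z = −H ln(0.74).
−ln(0.74) = 0.30111; z = 52088 × 0.30111 = 15684 m.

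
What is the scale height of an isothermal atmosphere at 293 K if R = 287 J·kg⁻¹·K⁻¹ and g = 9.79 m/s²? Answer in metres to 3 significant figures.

H ≈ 8590 m

The scale height of an isothermal atmosphere is H = RT/g.
H = 287 × 293 / 9.79 = 84091/9.79 = 8589.5 m.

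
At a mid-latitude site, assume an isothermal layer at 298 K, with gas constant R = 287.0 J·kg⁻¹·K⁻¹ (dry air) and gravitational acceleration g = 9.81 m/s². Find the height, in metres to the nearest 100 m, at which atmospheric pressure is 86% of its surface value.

z ≈ 1300 m

Scale height: H = RT/g = 287.0 × 298 / 9.81 = 8718.2 m.
Set P/P₀ = exp(−z/H) = 0.86, so z = −H ln(0.86).
−ln(0.86) = 0.15082; z = 8718.2 × 0.15082 = 1314.9 m.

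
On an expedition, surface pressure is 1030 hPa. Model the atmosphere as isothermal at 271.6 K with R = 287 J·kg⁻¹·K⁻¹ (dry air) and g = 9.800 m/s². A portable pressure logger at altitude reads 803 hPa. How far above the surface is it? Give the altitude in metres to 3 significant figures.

Scale height: H = RT/g = 287 × 271.6 / 9.800 = 7954.0 m.
Invert the barometric formula: z = H ln(P₀/P).
P₀/P = 1030/803 = 1.2827; ln(1.2827) = 0.24897.
z = 7954.0 × 0.24897 = 1980.3 m.

z ≈ 1980 m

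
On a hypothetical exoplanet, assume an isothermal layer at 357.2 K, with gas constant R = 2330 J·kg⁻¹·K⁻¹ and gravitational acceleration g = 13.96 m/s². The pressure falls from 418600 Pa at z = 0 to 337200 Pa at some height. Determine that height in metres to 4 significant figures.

z ≈ 12890 m

Scale height: H = RT/g = 2330 × 357.2 / 13.96 = 59619 m.
Invert the barometric formula: z = H ln(P₀/P).
P₀/P = 418600/337200 = 1.2414; ln(1.2414) = 0.21624.
z = 59619 × 0.21624 = 12892 m.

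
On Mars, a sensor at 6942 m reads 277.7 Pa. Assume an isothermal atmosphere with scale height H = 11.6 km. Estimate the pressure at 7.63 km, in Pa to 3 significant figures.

P ≈ 262 Pa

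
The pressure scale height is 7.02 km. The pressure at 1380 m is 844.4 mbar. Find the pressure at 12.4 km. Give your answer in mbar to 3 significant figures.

P ≈ 176 mbar

Between two levels, P₂ = P₁ exp(−Δz/H) with Δz = z₂ − z₁.
Δz = 12400 − 1380.0 = 11020 m; Δz/H = 11020/7020.0 = 1.5698.
P₂ = 844.4 × exp(−1.5698) = 844.4 × 0.20809 = 175.71 mbar.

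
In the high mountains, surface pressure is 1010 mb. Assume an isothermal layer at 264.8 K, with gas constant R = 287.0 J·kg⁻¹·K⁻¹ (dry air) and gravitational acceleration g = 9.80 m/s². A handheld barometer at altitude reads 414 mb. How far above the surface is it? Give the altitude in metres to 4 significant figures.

z ≈ 6916 m

Scale height: H = RT/g = 287.0 × 264.8 / 9.80 = 7754.9 m.
Invert the barometric formula: z = H ln(P₀/P).
P₀/P = 1010/414 = 2.4396; ln(2.4396) = 0.89183.
z = 7754.9 × 0.89183 = 6916.1 m.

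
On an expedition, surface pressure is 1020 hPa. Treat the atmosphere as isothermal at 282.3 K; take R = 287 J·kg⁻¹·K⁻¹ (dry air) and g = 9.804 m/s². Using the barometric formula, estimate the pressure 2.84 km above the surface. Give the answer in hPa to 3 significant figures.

Scale height: H = RT/g = 287 × 282.3 / 9.804 = 8264.0 m.
Barometric formula: P = P₀ exp(−z/H).
z/H = 2840.0/8264.0 = 0.34366; exp(−0.34366) = 0.70917.
P = 1020 × 0.70917 = 723.35 hPa.

P ≈ 723 hPa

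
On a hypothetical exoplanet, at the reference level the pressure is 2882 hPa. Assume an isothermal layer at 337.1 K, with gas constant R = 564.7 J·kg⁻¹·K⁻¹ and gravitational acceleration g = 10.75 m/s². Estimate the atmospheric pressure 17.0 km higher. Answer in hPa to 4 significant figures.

P ≈ 1103 hPa

Scale height: H = RT/g = 564.7 × 337.1 / 10.75 = 17708 m.
Barometric formula: P = P₀ exp(−z/H).
z/H = 17000/17708 = 0.96002; exp(−0.96002) = 0.38289.
P = 2882 × 0.38289 = 1103.5 hPa.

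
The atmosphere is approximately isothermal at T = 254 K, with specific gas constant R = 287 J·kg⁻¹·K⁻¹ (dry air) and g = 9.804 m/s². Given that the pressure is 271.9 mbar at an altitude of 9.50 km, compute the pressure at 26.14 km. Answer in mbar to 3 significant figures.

Scale height: H = RT/g = 287 × 254 / 9.804 = 7435.5 m.
Between two levels, P₂ = P₁ exp(−Δz/H) with Δz = z₂ − z₁.
Δz = 26140 − 9500.0 = 16640 m; Δz/H = 16640/7435.5 = 2.2379.
P₂ = 271.9 × exp(−2.2379) = 271.9 × 0.10668 = 29.006 mbar.

P ≈ 29.0 mbar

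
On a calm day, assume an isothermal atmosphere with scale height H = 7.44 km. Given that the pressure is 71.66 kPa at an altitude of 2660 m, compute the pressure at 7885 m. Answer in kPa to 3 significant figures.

Between two levels, P₂ = P₁ exp(−Δz/H) with Δz = z₂ − z₁.
Δz = 7885.0 − 2660.0 = 5225.0 m; Δz/H = 5225.0/7440.0 = 0.70228.
P₂ = 71.66 × exp(−0.70228) = 71.66 × 0.49545 = 35.504 kPa.

P ≈ 35.5 kPa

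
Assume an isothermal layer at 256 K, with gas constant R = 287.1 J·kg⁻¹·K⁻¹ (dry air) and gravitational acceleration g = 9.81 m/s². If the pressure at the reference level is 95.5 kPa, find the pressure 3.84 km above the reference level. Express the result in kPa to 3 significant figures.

P ≈ 57.2 kPa

Scale height: H = RT/g = 287.1 × 256 / 9.81 = 7492.1 m.
Barometric formula: P = P₀ exp(−z/H).
z/H = 3840.0/7492.1 = 0.51254; exp(−0.51254) = 0.59897.
P = 95.5 × 0.59897 = 57.202 kPa.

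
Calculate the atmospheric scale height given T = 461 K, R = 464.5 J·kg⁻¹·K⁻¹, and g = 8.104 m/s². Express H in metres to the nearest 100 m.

H ≈ 26400 m

The scale height of an isothermal atmosphere is H = RT/g.
H = 464.5 × 461 / 8.104 = 214130/8.104 = 26423 m.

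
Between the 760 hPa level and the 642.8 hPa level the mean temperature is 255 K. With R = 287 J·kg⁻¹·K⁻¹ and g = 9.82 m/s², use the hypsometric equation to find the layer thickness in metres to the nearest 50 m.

Hypsometric equation: Δz = (R T̄/g) ln(P₁/P₂).
R T̄/g = 287 × 255 / 9.82 = 7452.6 m.
ln(760/642.8) = ln(1.1823) = 0.16746.
Δz = 7452.6 × 0.16746 = 1248.0 m.

Δz ≈ 1250 m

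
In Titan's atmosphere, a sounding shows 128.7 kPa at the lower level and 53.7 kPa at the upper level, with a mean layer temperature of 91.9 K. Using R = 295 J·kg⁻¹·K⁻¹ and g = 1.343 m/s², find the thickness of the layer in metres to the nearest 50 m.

Hypsometric equation: Δz = (R T̄/g) ln(P₁/P₂).
R T̄/g = 295 × 91.9 / 1.343 = 20187 m.
ln(128.7/53.7) = ln(2.3966) = 0.87405.
Δz = 20187 × 0.87405 = 17644 m.

Δz ≈ 17650 m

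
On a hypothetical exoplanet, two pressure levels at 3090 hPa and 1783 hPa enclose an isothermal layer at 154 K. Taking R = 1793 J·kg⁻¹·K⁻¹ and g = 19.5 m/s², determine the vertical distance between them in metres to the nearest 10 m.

Δz ≈ 7790 m

Hypsometric equation: Δz = (R T̄/g) ln(P₁/P₂).
R T̄/g = 1793 × 154 / 19.5 = 14160 m.
ln(3090/1783) = ln(1.7330) = 0.54985.
Δz = 14160 × 0.54985 = 7785.9 m.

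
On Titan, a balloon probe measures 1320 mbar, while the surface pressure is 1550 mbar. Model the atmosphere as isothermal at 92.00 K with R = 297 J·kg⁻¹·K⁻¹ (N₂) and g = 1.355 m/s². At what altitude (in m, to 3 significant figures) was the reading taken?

Scale height: H = RT/g = 297 × 92.00 / 1.355 = 20165 m.
Invert the barometric formula: z = H ln(P₀/P).
P₀/P = 1550/1320 = 1.1742; ln(1.1742) = 0.16059.
z = 20165 × 0.16059 = 3238.3 m.

z ≈ 3240 m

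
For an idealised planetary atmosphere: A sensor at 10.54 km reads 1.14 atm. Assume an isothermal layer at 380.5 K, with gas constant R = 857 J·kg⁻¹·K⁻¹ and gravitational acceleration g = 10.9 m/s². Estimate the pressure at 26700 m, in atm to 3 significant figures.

P ≈ 0.664 atm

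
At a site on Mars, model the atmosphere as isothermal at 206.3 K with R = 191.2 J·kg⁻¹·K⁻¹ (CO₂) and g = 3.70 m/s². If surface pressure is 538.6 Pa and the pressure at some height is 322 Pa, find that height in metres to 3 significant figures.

z ≈ 5480 m

Scale height: H = RT/g = 191.2 × 206.3 / 3.70 = 10661 m.
Invert the barometric formula: z = H ln(P₀/P).
P₀/P = 538.6/322 = 1.6727; ln(1.6727) = 0.51444.
z = 10661 × 0.51444 = 5484.4 m.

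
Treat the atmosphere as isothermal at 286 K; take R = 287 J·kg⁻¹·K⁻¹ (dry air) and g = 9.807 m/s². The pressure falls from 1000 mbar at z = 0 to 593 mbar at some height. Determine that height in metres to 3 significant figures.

Scale height: H = RT/g = 287 × 286 / 9.807 = 8369.7 m.
Invert the barometric formula: z = H ln(P₀/P).
P₀/P = 1000/593 = 1.6863; ln(1.6863) = 0.52254.
z = 8369.7 × 0.52254 = 4373.5 m.

z ≈ 4370 m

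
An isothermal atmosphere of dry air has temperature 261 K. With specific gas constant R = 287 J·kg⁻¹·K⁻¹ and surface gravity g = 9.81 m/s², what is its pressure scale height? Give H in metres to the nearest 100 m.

The scale height of an isothermal atmosphere is H = RT/g.
H = 287 × 261 / 9.81 = 74907/9.81 = 7635.8 m.

H ≈ 7600 m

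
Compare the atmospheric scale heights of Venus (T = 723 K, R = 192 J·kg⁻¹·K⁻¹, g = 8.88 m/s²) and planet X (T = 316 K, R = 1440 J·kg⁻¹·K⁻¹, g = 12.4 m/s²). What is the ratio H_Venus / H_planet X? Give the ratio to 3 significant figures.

H = RT/g for each body.
H_Venus = 192 × 723 / 8.88 = 15632 m.
H_planet X = 1440 × 316 / 12.4 = 36697 m.
H_Venus/H_planet X = 15632/36697 = 0.42597.

H_Venus/H_planet X ≈ 0.426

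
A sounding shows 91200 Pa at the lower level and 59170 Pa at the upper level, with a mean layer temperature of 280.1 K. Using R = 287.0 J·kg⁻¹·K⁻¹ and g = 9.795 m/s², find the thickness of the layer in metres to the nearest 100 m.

Δz ≈ 3600 m

Hypsometric equation: Δz = (R T̄/g) ln(P₁/P₂).
R T̄/g = 287.0 × 280.1 / 9.795 = 8207.1 m.
ln(91200/59170) = ln(1.5413) = 0.43263.
Δz = 8207.1 × 0.43263 = 3550.6 m.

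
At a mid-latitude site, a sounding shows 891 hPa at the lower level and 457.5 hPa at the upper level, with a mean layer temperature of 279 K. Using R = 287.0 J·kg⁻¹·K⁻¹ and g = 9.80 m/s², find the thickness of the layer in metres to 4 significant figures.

Hypsometric equation: Δz = (R T̄/g) ln(P₁/P₂).
R T̄/g = 287.0 × 279 / 9.80 = 8170.7 m.
ln(891/457.5) = ln(1.9475) = 0.66655.
Δz = 8170.7 × 0.66655 = 5446.2 m.

Δz ≈ 5446 m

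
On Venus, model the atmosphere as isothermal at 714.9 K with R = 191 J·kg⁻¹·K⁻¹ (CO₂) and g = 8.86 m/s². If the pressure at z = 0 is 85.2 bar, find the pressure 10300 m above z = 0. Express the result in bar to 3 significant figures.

Scale height: H = RT/g = 191 × 714.9 / 8.86 = 15412 m.
Barometric formula: P = P₀ exp(−z/H).
z/H = 10300/15412 = 0.66831; exp(−0.66831) = 0.51257.
P = 85.2 × 0.51257 = 43.671 bar.

P ≈ 43.7 bar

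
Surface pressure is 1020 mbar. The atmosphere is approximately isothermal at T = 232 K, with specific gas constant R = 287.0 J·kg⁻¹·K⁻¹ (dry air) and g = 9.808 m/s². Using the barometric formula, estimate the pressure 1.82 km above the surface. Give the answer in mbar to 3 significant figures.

P ≈ 780 mbar

Scale height: H = RT/g = 287.0 × 232 / 9.808 = 6788.7 m.
Barometric formula: P = P₀ exp(−z/H).
z/H = 1820.0/6788.7 = 0.26809; exp(−0.26809) = 0.76484.
P = 1020 × 0.76484 = 780.14 mbar.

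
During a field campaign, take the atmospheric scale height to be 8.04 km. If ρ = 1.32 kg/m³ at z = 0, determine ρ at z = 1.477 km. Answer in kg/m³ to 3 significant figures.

In an isothermal atmosphere, density decays like pressure: ρ = ρ₀ exp(−z/H).
z/H = 1477.0/8040.0 = 0.18371; exp(−0.18371) = 0.83218.
ρ = 1.32 × 0.83218 = 1.0985 kg/m³.

ρ ≈ 1.10 kg/m³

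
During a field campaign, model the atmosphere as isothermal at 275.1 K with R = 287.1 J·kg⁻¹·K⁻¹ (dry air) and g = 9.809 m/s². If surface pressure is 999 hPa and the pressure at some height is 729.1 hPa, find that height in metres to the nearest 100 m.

Scale height: H = RT/g = 287.1 × 275.1 / 9.809 = 8051.9 m.
Invert the barometric formula: z = H ln(P₀/P).
P₀/P = 999/729.1 = 1.3702; ln(1.3702) = 0.31496.
z = 8051.9 × 0.31496 = 2536.0 m.

z ≈ 2500 m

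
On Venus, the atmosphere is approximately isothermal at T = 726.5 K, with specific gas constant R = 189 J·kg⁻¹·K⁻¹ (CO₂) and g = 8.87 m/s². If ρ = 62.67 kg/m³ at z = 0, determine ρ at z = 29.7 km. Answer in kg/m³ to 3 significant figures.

ρ ≈ 9.20 kg/m³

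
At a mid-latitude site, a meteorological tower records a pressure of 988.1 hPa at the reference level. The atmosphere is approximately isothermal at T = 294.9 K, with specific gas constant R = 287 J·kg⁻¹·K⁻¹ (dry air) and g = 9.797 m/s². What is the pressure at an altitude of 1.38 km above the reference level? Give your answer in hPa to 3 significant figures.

P ≈ 842 hPa

Scale height: H = RT/g = 287 × 294.9 / 9.797 = 8639.0 m.
Barometric formula: P = P₀ exp(−z/H).
z/H = 1380.0/8639.0 = 0.15974; exp(−0.15974) = 0.85237.
P = 988.1 × 0.85237 = 842.23 hPa.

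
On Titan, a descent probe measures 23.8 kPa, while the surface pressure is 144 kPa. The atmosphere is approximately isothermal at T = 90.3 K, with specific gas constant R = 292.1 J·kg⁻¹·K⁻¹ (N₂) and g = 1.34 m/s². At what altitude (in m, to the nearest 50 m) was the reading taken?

Scale height: H = RT/g = 292.1 × 90.3 / 1.34 = 19684 m.
Invert the barometric formula: z = H ln(P₀/P).
P₀/P = 144/23.8 = 6.0504; ln(6.0504) = 1.8001.
z = 19684 × 1.8001 = 35433 m.

z ≈ 35450 m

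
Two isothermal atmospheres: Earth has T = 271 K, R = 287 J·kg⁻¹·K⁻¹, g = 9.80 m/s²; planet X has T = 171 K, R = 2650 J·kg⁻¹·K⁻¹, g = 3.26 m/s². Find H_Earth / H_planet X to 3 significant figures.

H_Earth/H_planet X ≈ 0.0571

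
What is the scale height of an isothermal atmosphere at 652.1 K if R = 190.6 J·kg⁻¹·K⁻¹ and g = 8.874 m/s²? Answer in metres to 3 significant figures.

H ≈ 14000 m

The scale height of an isothermal atmosphere is H = RT/g.
H = 190.6 × 652.1 / 8.874 = 124290/8.874 = 14006 m.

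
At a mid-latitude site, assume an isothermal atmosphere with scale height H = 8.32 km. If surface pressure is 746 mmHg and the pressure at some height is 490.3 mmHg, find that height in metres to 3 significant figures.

Invert the barometric formula: z = H ln(P₀/P).
P₀/P = 746/490.3 = 1.5215; ln(1.5215) = 0.41970.
z = 8320.0 × 0.41970 = 3491.9 m.

z ≈ 3490 m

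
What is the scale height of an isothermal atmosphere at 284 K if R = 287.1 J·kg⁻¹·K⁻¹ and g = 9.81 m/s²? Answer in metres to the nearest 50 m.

H ≈ 8300 m

The scale height of an isothermal atmosphere is H = RT/g.
H = 287.1 × 284 / 9.81 = 81536/9.81 = 8311.5 m.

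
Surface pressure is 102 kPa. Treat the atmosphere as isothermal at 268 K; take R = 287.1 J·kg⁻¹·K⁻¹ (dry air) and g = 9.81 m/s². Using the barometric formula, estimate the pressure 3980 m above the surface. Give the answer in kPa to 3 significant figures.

Scale height: H = RT/g = 287.1 × 268 / 9.81 = 7843.3 m.
Barometric formula: P = P₀ exp(−z/H).
z/H = 3980.0/7843.3 = 0.50744; exp(−0.50744) = 0.60203.
P = 102 × 0.60203 = 61.407 kPa.

P ≈ 61.4 kPa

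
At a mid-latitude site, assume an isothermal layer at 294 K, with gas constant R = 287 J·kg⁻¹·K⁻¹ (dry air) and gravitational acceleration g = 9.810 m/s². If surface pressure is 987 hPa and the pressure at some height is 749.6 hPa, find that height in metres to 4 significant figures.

z ≈ 2366 m

Scale height: H = RT/g = 287 × 294 / 9.810 = 8601.2 m.
Invert the barometric formula: z = H ln(P₀/P).
P₀/P = 987/749.6 = 1.3167; ln(1.3167) = 0.27513.
z = 8601.2 × 0.27513 = 2366.4 m.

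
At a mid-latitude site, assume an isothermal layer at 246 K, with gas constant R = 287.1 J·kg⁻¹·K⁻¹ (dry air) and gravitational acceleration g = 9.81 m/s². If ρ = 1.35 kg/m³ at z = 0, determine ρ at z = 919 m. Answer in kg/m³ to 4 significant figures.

Scale height: H = RT/g = 287.1 × 246 / 9.81 = 7199.4 m.
In an isothermal atmosphere, density decays like pressure: ρ = ρ₀ exp(−z/H).
z/H = 919.00/7199.4 = 0.12765; exp(−0.12765) = 0.88016.
ρ = 1.35 × 0.88016 = 1.1882 kg/m³.

ρ ≈ 1.188 kg/m³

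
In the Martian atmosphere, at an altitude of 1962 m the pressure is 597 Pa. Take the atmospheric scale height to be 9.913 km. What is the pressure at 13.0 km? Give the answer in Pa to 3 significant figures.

P ≈ 196 Pa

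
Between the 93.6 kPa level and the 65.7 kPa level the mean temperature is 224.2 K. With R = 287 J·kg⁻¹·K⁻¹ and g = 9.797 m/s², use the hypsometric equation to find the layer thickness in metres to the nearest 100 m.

Δz ≈ 2300 m

Hypsometric equation: Δz = (R T̄/g) ln(P₁/P₂).
R T̄/g = 287 × 224.2 / 9.797 = 6567.9 m.
ln(93.6/65.7) = ln(1.4247) = 0.35396.
Δz = 6567.9 × 0.35396 = 2324.8 m.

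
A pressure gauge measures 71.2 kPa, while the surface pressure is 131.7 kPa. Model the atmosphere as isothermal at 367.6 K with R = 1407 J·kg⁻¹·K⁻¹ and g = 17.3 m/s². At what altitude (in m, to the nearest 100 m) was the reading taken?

z ≈ 18400 m

Scale height: H = RT/g = 1407 × 367.6 / 17.3 = 29897 m.
Invert the barometric formula: z = H ln(P₀/P).
P₀/P = 131.7/71.2 = 1.8497; ln(1.8497) = 0.61502.
z = 29897 × 0.61502 = 18387 m.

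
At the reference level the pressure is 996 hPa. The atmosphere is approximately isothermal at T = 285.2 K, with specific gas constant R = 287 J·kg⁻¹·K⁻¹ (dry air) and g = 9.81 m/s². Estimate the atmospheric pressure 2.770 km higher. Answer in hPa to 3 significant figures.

P ≈ 715 hPa

Scale height: H = RT/g = 287 × 285.2 / 9.81 = 8343.8 m.
Barometric formula: P = P₀ exp(−z/H).
z/H = 2770.0/8343.8 = 0.33198; exp(−0.33198) = 0.71750.
P = 996 × 0.71750 = 714.63 hPa.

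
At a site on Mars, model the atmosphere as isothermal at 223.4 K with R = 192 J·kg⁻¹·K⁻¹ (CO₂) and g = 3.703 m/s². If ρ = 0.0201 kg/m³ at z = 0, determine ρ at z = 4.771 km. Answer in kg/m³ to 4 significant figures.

Scale height: H = RT/g = 192 × 223.4 / 3.703 = 11583 m.
In an isothermal atmosphere, density decays like pressure: ρ = ρ₀ exp(−z/H).
z/H = 4771.0/11583 = 0.41190; exp(−0.41190) = 0.66239.
ρ = 0.0201 × 0.66239 = 0.013314 kg/m³.

ρ ≈ 0.01331 kg/m³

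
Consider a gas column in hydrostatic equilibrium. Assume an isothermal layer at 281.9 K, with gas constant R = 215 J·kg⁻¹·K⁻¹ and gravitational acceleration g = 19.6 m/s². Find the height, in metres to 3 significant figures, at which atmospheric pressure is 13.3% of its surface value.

z ≈ 6240 m

Scale height: H = RT/g = 215 × 281.9 / 19.6 = 3092.3 m.
Set P/P₀ = exp(−z/H) = 0.133, so z = −H ln(0.133).
−ln(0.133) = 2.0174; z = 3092.3 × 2.0174 = 6238.4 m.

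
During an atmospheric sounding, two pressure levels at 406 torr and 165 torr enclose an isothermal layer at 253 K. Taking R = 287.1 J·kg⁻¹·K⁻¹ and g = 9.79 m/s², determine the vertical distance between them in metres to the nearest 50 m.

Hypsometric equation: Δz = (R T̄/g) ln(P₁/P₂).
R T̄/g = 287.1 × 253 / 9.79 = 7419.4 m.
ln(406/165) = ln(2.4606) = 0.90041.
Δz = 7419.4 × 0.90041 = 6680.5 m.

Δz ≈ 6700 m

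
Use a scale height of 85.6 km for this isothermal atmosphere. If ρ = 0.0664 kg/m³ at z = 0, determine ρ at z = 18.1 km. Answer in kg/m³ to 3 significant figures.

In an isothermal atmosphere, density decays like pressure: ρ = ρ₀ exp(−z/H).
z/H = 18100/85600 = 0.21145; exp(−0.21145) = 0.80941.
ρ = 0.0664 × 0.80941 = 0.053745 kg/m³.

ρ ≈ 0.0537 kg/m³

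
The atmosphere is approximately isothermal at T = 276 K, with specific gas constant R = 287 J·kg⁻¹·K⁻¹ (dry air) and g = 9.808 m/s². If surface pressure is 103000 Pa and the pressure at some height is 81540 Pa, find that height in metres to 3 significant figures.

Scale height: H = RT/g = 287 × 276 / 9.808 = 8076.3 m.
Invert the barometric formula: z = H ln(P₀/P).
P₀/P = 103000/81540 = 1.2632; ln(1.2632) = 0.23365.
z = 8076.3 × 0.23365 = 1887.0 m.

z ≈ 1890 m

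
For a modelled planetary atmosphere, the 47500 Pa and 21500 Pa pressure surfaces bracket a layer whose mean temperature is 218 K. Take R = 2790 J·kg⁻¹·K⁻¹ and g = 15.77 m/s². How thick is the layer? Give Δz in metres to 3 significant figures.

Δz ≈ 30600 m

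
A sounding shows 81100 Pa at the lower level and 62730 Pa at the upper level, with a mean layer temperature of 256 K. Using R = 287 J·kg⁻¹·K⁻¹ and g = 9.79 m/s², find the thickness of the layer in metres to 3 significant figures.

Hypsometric equation: Δz = (R T̄/g) ln(P₁/P₂).
R T̄/g = 287 × 256 / 9.79 = 7504.8 m.
ln(81100/62730) = ln(1.2928) = 0.25681.
Δz = 7504.8 × 0.25681 = 1927.3 m.

Δz ≈ 1930 m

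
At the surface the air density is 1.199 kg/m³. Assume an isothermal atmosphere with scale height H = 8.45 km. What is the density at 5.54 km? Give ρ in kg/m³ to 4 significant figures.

In an isothermal atmosphere, density decays like pressure: ρ = ρ₀ exp(−z/H).
z/H = 5540.0/8450.0 = 0.65562; exp(−0.65562) = 0.51912.
ρ = 1.199 × 0.51912 = 0.62242 kg/m³.

ρ ≈ 0.6224 kg/m³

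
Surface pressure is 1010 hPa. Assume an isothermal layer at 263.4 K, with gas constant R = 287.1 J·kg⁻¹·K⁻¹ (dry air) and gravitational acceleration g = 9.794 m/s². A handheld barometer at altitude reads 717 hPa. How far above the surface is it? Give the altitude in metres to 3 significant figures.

z ≈ 2650 m

Scale height: H = RT/g = 287.1 × 263.4 / 9.794 = 7721.3 m.
Invert the barometric formula: z = H ln(P₀/P).
P₀/P = 1010/717 = 1.4086; ln(1.4086) = 0.34260.
z = 7721.3 × 0.34260 = 2645.3 m.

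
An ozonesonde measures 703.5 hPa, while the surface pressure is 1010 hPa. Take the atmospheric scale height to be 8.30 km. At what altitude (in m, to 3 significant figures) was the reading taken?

Invert the barometric formula: z = H ln(P₀/P).
P₀/P = 1010/703.5 = 1.4357; ln(1.4357) = 0.36165.
z = 8300.0 × 0.36165 = 3001.7 m.

z ≈ 3000 m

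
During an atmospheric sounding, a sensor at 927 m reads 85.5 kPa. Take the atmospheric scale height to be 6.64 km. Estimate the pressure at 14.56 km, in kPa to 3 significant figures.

Between two levels, P₂ = P₁ exp(−Δz/H) with Δz = z₂ − z₁.
Δz = 14560 − 927.00 = 13633 m; Δz/H = 13633/6640.0 = 2.0532.
P₂ = 85.5 × exp(−2.0532) = 85.5 × 0.12832 = 10.971 kPa.

P ≈ 11.0 kPa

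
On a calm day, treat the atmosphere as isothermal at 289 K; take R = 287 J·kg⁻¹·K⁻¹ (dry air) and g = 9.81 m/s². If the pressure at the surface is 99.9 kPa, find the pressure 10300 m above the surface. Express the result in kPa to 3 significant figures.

P ≈ 29.5 kPa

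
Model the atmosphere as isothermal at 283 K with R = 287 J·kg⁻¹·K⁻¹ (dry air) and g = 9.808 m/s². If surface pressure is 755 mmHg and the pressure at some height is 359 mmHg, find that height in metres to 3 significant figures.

z ≈ 6160 m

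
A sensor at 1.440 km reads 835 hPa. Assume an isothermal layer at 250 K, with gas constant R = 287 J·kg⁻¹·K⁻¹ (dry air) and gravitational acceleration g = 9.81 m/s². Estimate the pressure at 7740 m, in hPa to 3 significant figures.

Scale height: H = RT/g = 287 × 250 / 9.81 = 7314.0 m.
Between two levels, P₂ = P₁ exp(−Δz/H) with Δz = z₂ − z₁.
Δz = 7740.0 − 1440.0 = 6300.0 m; Δz/H = 6300.0/7314.0 = 0.86136.
P₂ = 835 × exp(−0.86136) = 835 × 0.42259 = 352.86 hPa.

P ≈ 353 hPa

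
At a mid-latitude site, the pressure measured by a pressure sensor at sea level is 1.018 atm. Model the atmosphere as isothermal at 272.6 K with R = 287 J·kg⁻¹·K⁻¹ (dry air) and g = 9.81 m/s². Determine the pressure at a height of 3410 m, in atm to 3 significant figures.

Scale height: H = RT/g = 287 × 272.6 / 9.81 = 7975.1 m.
Barometric formula: P = P₀ exp(−z/H).
z/H = 3410.0/7975.1 = 0.42758; exp(−0.42758) = 0.65209.
P = 1.018 × 0.65209 = 0.66383 atm.

P ≈ 0.664 atm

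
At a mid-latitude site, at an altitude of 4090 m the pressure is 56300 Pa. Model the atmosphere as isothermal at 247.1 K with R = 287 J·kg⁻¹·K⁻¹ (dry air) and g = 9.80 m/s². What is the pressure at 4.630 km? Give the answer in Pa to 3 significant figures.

Scale height: H = RT/g = 287 × 247.1 / 9.80 = 7236.5 m.
Between two levels, P₂ = P₁ exp(−Δz/H) with Δz = z₂ − z₁.
Δz = 4630.0 − 4090.0 = 540.00 m; Δz/H = 540.00/7236.5 = 0.074622.
P₂ = 56300 × exp(−0.074622) = 56300 × 0.92809 = 52251 Pa.

P ≈ 52300 Pa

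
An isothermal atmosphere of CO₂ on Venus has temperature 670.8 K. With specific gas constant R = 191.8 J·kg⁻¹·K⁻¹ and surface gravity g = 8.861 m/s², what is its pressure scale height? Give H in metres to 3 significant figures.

H ≈ 14500 m

The scale height of an isothermal atmosphere is H = RT/g.
H = 191.8 × 670.8 / 8.861 = 128660/8.861 = 14520 m.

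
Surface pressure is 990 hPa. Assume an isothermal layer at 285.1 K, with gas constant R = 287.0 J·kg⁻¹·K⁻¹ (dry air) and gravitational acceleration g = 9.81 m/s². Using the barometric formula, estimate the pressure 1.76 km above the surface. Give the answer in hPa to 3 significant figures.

Scale height: H = RT/g = 287.0 × 285.1 / 9.81 = 8340.8 m.
Barometric formula: P = P₀ exp(−z/H).
z/H = 1760.0/8340.8 = 0.21101; exp(−0.21101) = 0.80977.
P = 990 × 0.80977 = 801.67 hPa.

P ≈ 802 hPa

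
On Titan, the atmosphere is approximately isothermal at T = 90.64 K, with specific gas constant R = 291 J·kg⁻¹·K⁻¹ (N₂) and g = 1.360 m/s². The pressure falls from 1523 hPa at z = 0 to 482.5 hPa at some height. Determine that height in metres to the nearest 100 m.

z ≈ 22300 m

Scale height: H = RT/g = 291 × 90.64 / 1.360 = 19394 m.
Invert the barometric formula: z = H ln(P₀/P).
P₀/P = 1523/482.5 = 3.1565; ln(3.1565) = 1.1495.
z = 19394 × 1.1495 = 22293 m.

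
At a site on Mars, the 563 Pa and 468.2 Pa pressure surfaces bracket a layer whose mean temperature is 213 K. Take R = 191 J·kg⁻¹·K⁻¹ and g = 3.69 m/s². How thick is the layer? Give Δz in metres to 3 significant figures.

Hypsometric equation: Δz = (R T̄/g) ln(P₁/P₂).
R T̄/g = 191 × 213 / 3.69 = 11025 m.
ln(563/468.2) = ln(1.2025) = 0.18440.
Δz = 11025 × 0.18440 = 2033.0 m.

Δz ≈ 2030 m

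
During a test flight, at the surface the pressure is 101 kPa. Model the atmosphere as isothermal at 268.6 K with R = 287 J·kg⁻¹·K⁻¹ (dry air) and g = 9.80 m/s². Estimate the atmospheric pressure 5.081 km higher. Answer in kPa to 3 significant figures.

P ≈ 52.9 kPa

Scale height: H = RT/g = 287 × 268.6 / 9.80 = 7866.1 m.
Barometric formula: P = P₀ exp(−z/H).
z/H = 5081.0/7866.1 = 0.64594; exp(−0.64594) = 0.52417.
P = 101 × 0.52417 = 52.941 kPa.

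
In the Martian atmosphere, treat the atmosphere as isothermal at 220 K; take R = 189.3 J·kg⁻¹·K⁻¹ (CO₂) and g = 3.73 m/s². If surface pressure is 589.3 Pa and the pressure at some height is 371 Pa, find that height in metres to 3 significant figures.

z ≈ 5170 m

Scale height: H = RT/g = 189.3 × 220 / 3.73 = 11165 m.
Invert the barometric formula: z = H ln(P₀/P).
P₀/P = 589.3/371 = 1.5884; ln(1.5884) = 0.46273.
z = 11165 × 0.46273 = 5166.4 m.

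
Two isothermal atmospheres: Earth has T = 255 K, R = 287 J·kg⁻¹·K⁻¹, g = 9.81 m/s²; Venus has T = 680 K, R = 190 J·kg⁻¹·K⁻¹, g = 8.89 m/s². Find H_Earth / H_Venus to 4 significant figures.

H_Earth/H_Venus ≈ 0.5133

H = RT/g for each body.
H_Earth = 287 × 255 / 9.81 = 7460.2 m.
H_Venus = 190 × 680 / 8.89 = 14533 m.
H_Earth/H_Venus = 7460.2/14533 = 0.51333.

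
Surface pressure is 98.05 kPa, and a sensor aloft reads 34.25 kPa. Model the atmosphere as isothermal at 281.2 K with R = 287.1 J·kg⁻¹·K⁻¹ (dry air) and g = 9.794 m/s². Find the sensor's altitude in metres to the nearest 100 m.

Scale height: H = RT/g = 287.1 × 281.2 / 9.794 = 8243.1 m.
Invert the barometric formula: z = H ln(P₀/P).
P₀/P = 98.05/34.25 = 2.8628; ln(2.8628) = 1.0518.
z = 8243.1 × 1.0518 = 8670.1 m.

z ≈ 8700 m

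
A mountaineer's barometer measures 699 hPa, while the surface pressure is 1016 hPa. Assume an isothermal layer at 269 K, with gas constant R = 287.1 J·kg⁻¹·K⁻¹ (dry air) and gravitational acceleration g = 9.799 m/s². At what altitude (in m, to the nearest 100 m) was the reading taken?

Scale height: H = RT/g = 287.1 × 269 / 9.799 = 7881.4 m.
Invert the barometric formula: z = H ln(P₀/P).
P₀/P = 1016/699 = 1.4535; ln(1.4535) = 0.37397.
z = 7881.4 × 0.37397 = 2947.4 m.

z ≈ 2900 m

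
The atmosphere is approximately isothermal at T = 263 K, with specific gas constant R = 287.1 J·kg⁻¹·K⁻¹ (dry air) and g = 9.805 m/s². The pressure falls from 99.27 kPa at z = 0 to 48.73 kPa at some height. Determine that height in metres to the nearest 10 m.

z ≈ 5480 m

Scale height: H = RT/g = 287.1 × 263 / 9.805 = 7700.9 m.
Invert the barometric formula: z = H ln(P₀/P).
P₀/P = 99.27/48.73 = 2.0371; ln(2.0371) = 0.71153.
z = 7700.9 × 0.71153 = 5479.4 m.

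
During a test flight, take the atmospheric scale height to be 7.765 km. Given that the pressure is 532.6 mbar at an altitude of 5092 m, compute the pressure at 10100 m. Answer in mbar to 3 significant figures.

P ≈ 279 mbar

Between two levels, P₂ = P₁ exp(−Δz/H) with Δz = z₂ − z₁.
Δz = 10100 − 5092.0 = 5008.0 m; Δz/H = 5008.0/7765.0 = 0.64495.
P₂ = 532.6 × exp(−0.64495) = 532.6 × 0.52469 = 279.45 mbar.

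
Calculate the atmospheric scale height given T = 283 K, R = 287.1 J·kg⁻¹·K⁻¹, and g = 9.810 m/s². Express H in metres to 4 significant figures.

H ≈ 8282 m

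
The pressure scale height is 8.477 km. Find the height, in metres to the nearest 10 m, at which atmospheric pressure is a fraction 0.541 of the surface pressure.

z ≈ 5210 m

Set P/P₀ = exp(−z/H) = 0.541, so z = −H ln(0.541).
−ln(0.541) = 0.61434; z = 8477.0 × 0.61434 = 5207.8 m.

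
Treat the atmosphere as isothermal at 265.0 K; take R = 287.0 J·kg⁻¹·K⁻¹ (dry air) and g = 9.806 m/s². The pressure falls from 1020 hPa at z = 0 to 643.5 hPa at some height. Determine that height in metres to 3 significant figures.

Scale height: H = RT/g = 287.0 × 265.0 / 9.806 = 7756.0 m.
Invert the barometric formula: z = H ln(P₀/P).
P₀/P = 1020/643.5 = 1.5851; ln(1.5851) = 0.46065.
z = 7756.0 × 0.46065 = 3572.8 m.

z ≈ 3570 m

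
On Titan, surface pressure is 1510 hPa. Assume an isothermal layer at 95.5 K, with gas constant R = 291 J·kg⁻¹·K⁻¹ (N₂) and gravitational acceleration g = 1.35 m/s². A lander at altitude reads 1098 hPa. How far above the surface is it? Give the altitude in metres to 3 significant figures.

z ≈ 6560 m

Scale height: H = RT/g = 291 × 95.5 / 1.35 = 20586 m.
Invert the barometric formula: z = H ln(P₀/P).
P₀/P = 1510/1098 = 1.3752; ln(1.3752) = 0.31860.
z = 20586 × 0.31860 = 6558.7 m.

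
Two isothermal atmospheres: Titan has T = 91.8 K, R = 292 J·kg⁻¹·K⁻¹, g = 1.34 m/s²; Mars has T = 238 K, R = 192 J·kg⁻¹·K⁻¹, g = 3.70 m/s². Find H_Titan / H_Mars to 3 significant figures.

H_Titan/H_Mars ≈ 1.62

H = RT/g for each body.
H_Titan = 292 × 91.8 / 1.34 = 20004 m.
H_Mars = 192 × 238 / 3.70 = 12350 m.
H_Titan/H_Mars = 20004/12350 = 1.6198.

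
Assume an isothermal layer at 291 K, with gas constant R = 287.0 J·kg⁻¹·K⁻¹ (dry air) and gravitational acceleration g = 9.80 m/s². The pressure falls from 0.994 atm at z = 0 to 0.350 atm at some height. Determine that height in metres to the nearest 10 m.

z ≈ 8900 m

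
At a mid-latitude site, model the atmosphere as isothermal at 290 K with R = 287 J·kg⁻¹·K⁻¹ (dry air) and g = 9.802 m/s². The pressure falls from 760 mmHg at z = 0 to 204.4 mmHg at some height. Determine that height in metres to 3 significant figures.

Scale height: H = RT/g = 287 × 290 / 9.802 = 8491.1 m.
Invert the barometric formula: z = H ln(P₀/P).
P₀/P = 760/204.4 = 3.7182; ln(3.7182) = 1.3132.
z = 8491.1 × 1.3132 = 11151 m.

z ≈ 11200 m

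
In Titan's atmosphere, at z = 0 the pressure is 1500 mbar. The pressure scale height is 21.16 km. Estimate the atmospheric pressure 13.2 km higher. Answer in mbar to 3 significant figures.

Barometric formula: P = P₀ exp(−z/H).
z/H = 13200/21160 = 0.62382; exp(−0.62382) = 0.53589.
P = 1500 × 0.53589 = 803.83 mbar.

P ≈ 804 mbar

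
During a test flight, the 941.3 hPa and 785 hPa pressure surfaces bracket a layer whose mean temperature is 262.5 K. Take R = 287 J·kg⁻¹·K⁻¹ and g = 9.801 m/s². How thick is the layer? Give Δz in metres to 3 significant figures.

Hypsometric equation: Δz = (R T̄/g) ln(P₁/P₂).
R T̄/g = 287 × 262.5 / 9.801 = 7686.7 m.
ln(941.3/785) = ln(1.1991) = 0.18157.
Δz = 7686.7 × 0.18157 = 1395.7 m.

Δz ≈ 1400 m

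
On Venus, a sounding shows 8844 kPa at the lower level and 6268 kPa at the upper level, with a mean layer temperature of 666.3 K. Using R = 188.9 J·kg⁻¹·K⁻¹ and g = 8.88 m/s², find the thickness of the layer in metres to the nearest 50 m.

Δz ≈ 4900 m

Hypsometric equation: Δz = (R T̄/g) ln(P₁/P₂).
R T̄/g = 188.9 × 666.3 / 8.88 = 14174 m.
ln(8844/6268) = ln(1.4110) = 0.34430.
Δz = 14174 × 0.34430 = 4880.1 m.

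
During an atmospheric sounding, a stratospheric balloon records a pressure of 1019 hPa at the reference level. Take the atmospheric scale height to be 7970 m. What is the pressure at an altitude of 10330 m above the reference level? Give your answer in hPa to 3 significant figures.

Barometric formula: P = P₀ exp(−z/H).
z/H = 10330/7970.0 = 1.2961; exp(−1.2961) = 0.27360.
P = 1019 × 0.27360 = 278.80 hPa.

P ≈ 279 hPa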